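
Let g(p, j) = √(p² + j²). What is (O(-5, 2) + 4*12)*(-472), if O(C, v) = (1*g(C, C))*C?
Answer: -22656 + 11800*√2 ≈ -5968.3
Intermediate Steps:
g(p, j) = √(j² + p²)
O(C, v) = C*√2*√(C²) (O(C, v) = (1*√(C² + C²))*C = (1*√(2*C²))*C = (1*(√2*√(C²)))*C = (√2*√(C²))*C = C*√2*√(C²))
(O(-5, 2) + 4*12)*(-472) = (-5*√2*√((-5)²) + 4*12)*(-472) = (-5*√2*√25 + 48)*(-472) = (-5*√2*5 + 48)*(-472) = (-25*√2 + 48)*(-472) = (48 - 25*√2)*(-472) = -22656 + 11800*√2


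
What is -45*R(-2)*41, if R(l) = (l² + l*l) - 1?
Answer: -12915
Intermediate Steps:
R(l) = -1 + 2*l² (R(l) = (l² + l²) - 1 = 2*l² - 1 = -1 + 2*l²)
-45*R(-2)*41 = -45*(-1 + 2*(-2)²)*41 = -45*(-1 + 2*4)*41 = -45*(-1 + 8)*41 = -45*7*41 = -315*41 = -12915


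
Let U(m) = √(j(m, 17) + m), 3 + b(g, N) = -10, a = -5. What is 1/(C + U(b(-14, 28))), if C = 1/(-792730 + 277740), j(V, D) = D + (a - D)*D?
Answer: -514990/98129439037001 - 265214700100*I*√370/98129439037001 ≈ -5.2481e-9 - 0.051988*I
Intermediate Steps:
b(g, N) = -13 (b(g, N) = -3 - 10 = -13)
j(V, D) = D + D*(-5 - D) (j(V, D) = D + (-5 - D)*D = D + D*(-5 - D))
C = -1/514990 (C = 1/(-514990) = -1/514990 ≈ -1.9418e-6)
U(m) = √(-357 + m) (U(m) = √(-1*17*(4 + 17) + m) = √(-1*17*21 + m) = √(-357 + m))
1/(C + U(b(-14, 28))) = 1/(-1/514990 + √(-357 - 13)) = 1/(-1/514990 + √(-370)) = 1/(-1/514990 + I*√370)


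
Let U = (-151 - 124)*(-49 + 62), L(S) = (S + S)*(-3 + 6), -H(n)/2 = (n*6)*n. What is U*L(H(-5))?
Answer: 6435000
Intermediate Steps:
H(n) = -12*n² (H(n) = -2*n*6*n = -2*6*n*n = -12*n²)
L(S) = 6*S (L(S) = (2*S)*3 = 6*S)
U = -3575 (U = -275*13 = -3575)
U*L(H(-5)) = -21450*(-12*(-5)²) = -21450*(-12*25) = -21450*(-300) = -3575*(-1800) = 6435000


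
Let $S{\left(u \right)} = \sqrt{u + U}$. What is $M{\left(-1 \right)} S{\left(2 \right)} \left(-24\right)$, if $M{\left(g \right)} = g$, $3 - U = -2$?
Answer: $24 \sqrt{7} \approx 63.498$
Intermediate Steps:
$U = 5$ ($U = 3 - -2 = 3 + 2 = 5$)
$S{\left(u \right)} = \sqrt{5 + u}$ ($S{\left(u \right)} = \sqrt{u + 5} = \sqrt{5 + u}$)
$M{\left(-1 \right)} S{\left(2 \right)} \left(-24\right) = - \sqrt{5 + 2} \left(-24\right) = - \sqrt{7} \left(-24\right) = 24 \sqrt{7}$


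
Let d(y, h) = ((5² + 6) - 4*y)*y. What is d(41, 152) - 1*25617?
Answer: -31070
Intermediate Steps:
d(y, h) = y*(31 - 4*y) (d(y, h) = ((25 + 6) - 4*y)*y = (31 - 4*y)*y = y*(31 - 4*y))
d(41, 152) - 1*25617 = 41*(31 - 4*41) - 1*25617 = 41*(31 - 164) - 25617 = 41*(-133) - 25617 = -5453 - 25617 = -31070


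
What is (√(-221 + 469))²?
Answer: 248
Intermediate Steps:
(√(-221 + 469))² = (√248)² = (2*√62)² = 248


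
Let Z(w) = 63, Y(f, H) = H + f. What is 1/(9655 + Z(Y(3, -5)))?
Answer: 1/9718 ≈ 0.00010290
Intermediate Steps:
1/(9655 + Z(Y(3, -5))) = 1/(9655 + 63) = 1/9718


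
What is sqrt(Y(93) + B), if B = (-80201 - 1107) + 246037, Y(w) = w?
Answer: sqrt(164822) ≈ 405.98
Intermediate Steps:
B = 164729 (B = -81308 + 246037 = 164729)
sqrt(Y(93) + B) = sqrt(93 + 164729) = sqrt(164822)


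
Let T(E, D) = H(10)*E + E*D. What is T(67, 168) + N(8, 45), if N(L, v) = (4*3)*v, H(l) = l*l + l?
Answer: 19166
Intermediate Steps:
H(l) = l + l**2 (H(l) = l**2 + l = l + l**2)
T(E, D) = 110*E + D*E (T(E, D) = (10*(1 + 10))*E + E*D = (10*11)*E + D*E = 110*E + D*E)
N(L, v) = 12*v
T(67, 168) + N(8, 45) = 67*(110 + 168) + 12*45 = 67*278 + 540 = 18626 + 540 = 19166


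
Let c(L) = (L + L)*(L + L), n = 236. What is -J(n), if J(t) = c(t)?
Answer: -222784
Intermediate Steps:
c(L) = 4*L² (c(L) = (2*L)*(2*L) = 4*L²)
J(t) = 4*t²
-J(n) = -4*236² = -4*55696 = -1*222784 = -222784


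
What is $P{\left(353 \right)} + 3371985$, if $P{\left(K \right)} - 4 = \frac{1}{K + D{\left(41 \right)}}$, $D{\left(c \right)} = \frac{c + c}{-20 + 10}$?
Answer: $\frac{5813309041}{1724} \approx 3.372 \cdot 10^{6}$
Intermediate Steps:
$D{\left(c \right)} = - \frac{c}{5}$ ($D{\left(c \right)} = \frac{2 c}{-10} = 2 c \left(- \frac{1}{10}\right) = - \frac{c}{5}$)
$P{\left(K \right)} = 4 + \frac{1}{- \frac{41}{5} + K}$ ($P{\left(K \right)} = 4 + \frac{1}{K - \frac{41}{5}} = 4 + \frac{1}{- \frac{41}{5} + K}$)
$P{\left(353 \right)} + 3371985 = \frac{-159 + 20 \cdot 353}{-41 + 5 \cdot 353} + 3371985 = \frac{-159 + 7060}{-41 + 1765} + 3371985 = \frac{1}{1724} \cdot 6901 + 3371985 = \frac{6901}{1724} + 3371985 = \frac{5813309041}{1724}$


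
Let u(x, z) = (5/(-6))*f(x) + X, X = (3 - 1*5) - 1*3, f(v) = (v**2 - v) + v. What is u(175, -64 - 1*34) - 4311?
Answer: -179021/6 ≈ -29837.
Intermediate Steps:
f(v) = v**2
X = -5 (X = (3 - 5) - 3 = -2 - 3 = -5)
u(x, z) = -5 - 5*x**2/6 (u(x, z) = (5/(-6))*x**2 - 5 = (5*(-1/6))*x**2 - 5 = -5*x**2/6 - 5 = -5 - 5*x**2/6)
u(175, -64 - 1*34) - 4311 = (-5 - 5/6*175**2) - 4311 = (-5 - 5/6*30625) - 4311 = (-5 - 153125/6) - 4311 = -153155/6 - 4311 = -179021/6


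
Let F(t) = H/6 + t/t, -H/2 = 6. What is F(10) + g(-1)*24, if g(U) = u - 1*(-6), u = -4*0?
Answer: 143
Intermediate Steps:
H = -12 (H = -2*6 = -12)
u = 0
F(t) = -1 (F(t) = -12/6 + t/t = -12*⅙ + 1 = -2 + 1 = -1)
g(U) = 6 (g(U) = 0 - 1*(-6) = 0 + 6 = 6)
F(10) + g(-1)*24 = -1 + 6*24 = -1 + 144 = 143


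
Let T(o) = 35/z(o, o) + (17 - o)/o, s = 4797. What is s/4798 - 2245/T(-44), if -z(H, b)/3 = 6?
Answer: 4271845203/6328562 ≈ 675.01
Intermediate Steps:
z(H, b) = -18 (z(H, b) = -3*6 = -18)
T(o) = -35/18 + (17 - o)/o (T(o) = 35/(-18) + (17 - o)/o = 35*(-1/18) + (17 - o)/o = -35/18 + (17 - o)/o)
s/4798 - 2245/T(-44) = 4797/4798 - 2245/(-53/18 + 17/(-44)) = 4797*(1/4798) - 2245/(-53/18 + 17*(-1/44)) = 4797/4798 - 2245/(-53/18 - 17/44) = 4797/4798 - 2245/(-1319/396) = 4797/4798 - 2245*(-396/1319) = 4797/4798 + 889020/1319 = 4271845203/6328562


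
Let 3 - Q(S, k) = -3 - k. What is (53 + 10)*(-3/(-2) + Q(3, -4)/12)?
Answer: 105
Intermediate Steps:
Q(S, k) = 6 + k (Q(S, k) = 3 - (-3 - k) = 3 + (3 + k) = 6 + k)
(53 + 10)*(-3/(-2) + Q(3, -4)/12) = (53 + 10)*(-3/(-2) + (6 - 4)/12) = 63*(-3*(-1/2) + 2*(1/12)) = 63*(3/2 + 1/6) = 63*(5/3) = 105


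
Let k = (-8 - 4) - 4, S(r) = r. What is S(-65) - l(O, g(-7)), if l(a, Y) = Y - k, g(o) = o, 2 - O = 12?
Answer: -74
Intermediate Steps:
O = -10 (O = 2 - 1*12 = 2 - 12 = -10)
k = -16 (k = -12 - 4 = -16)
l(a, Y) = 16 + Y (l(a, Y) = Y - 1*(-16) = Y + 16 = 16 + Y)
S(-65) - l(O, g(-7)) = -65 - (16 - 7) = -65 - 1*9 = -65 - 9 = -74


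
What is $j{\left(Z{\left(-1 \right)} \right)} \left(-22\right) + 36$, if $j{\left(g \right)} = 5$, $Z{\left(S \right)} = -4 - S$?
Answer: $-74$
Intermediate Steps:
$j{\left(Z{\left(-1 \right)} \right)} \left(-22\right) + 36 = 5 \left(-22\right) + 36 = -110 + 36 = -74$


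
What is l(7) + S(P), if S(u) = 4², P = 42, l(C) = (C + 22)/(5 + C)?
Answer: 221/12 ≈ 18.417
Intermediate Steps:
l(C) = (22 + C)/(5 + C)
S(u) = 16
l(7) + S(P) = (22 + 7)/(5 + 7) + 16 = 29/12 + 16 = 221/12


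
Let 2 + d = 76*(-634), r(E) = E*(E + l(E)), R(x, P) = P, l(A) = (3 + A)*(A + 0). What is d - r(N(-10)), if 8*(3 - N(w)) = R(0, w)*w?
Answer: -381517/8 ≈ -47690.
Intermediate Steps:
l(A) = A*(3 + A) (l(A) = (3 + A)*A = A*(3 + A))
N(w) = 3 - w**2/8 (N(w) = 3 - w*w/8 = 3 - w**2/8)
r(E) = E*(E + E*(3 + E))
d = -48186 (d = -2 + 76*(-634) = -2 - 48184 = -48186)
d - r(N(-10)) = -48186 - (3 - 1/8*(-10)**2)**2*(4 + (3 - 1/8*(-10)**2)) = -48186 - (3 - 1/8*100)**2*(4 + (3 - 1/8*100)) = -48186 - (3 - 25/2)**2*(4 + (3 - 25/2)) = -48186 - (-19/2)**2*(4 - 19/2) = -48186 - 361*(-11)/(4*2) = -48186 - 1*(-3971/8) = -48186 + 3971/8 = -381517/8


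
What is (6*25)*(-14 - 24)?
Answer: -5700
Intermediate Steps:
(6*25)*(-14 - 24) = 150*(-38) = -5700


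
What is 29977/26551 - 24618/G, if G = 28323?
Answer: 65135351/250667991 ≈ 0.25985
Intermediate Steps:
29977/26551 - 24618/G = 29977/26551 - 24618/28323 = 29977*(1/26551) - 24618*1/28323 = 29977/26551 - 8206/9441 = 65135351/250667991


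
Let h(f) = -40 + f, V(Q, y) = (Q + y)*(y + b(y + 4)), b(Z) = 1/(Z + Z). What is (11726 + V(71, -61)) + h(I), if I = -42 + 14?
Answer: 629731/57 ≈ 11048.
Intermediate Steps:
b(Z) = 1/(2*Z)
V(Q, y) = (Q + y)*(y + 1/(2*(4 + y))) (V(Q, y) = (Q + y)*(y + 1/(2*(y + 4))) = (Q + y)*(y + 1/(2*(4 + y))))
I = -28
(11726 + V(71, -61)) + h(I) = (11726 + (71 - 61 + 2*(-61)*(4 - 61)*(71 - 61))/(2*(4 - 61))) + (-40 - 28) = (11726 + (1/2)*(71 - 61 + 2*(-61)*(-57)*10)/(-57)) - 68 = (11726 + (1/2)*(-1/57)*(71 - 61 + 69540)) - 68 = (11726 + (1/2)*(-1/57)*69550) - 68 = (11726 - 34775/57) - 68 = 633607/57 - 68 = 629731/57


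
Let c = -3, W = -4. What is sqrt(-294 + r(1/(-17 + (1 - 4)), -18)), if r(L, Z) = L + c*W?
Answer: I*sqrt(28205)/10 ≈ 16.794*I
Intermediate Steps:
r(L, Z) = 12 + L (r(L, Z) = L - 3*(-4) = L + 12 = 12 + L)
sqrt(-294 + r(1/(-17 + (1 - 4)), -18)) = sqrt(-294 + (12 + 1/(-17 + (1 - 4)))) = sqrt(-294 + (12 + 1/(-17 - 3))) = sqrt(-294 + (12 + 1/(-20))) = sqrt(-294 + (12 - 1/20)) = sqrt(-294 + 239/20) = sqrt(-5641/20) = I*sqrt(28205)/10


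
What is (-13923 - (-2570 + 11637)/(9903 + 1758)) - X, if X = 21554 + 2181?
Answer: -439139005/11661 ≈ -37659.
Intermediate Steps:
X = 23735
(-13923 - (-2570 + 11637)/(9903 + 1758)) - X = (-13923 - (-2570 + 11637)/(9903 + 1758)) - 1*23735 = (-13923 - 9067/11661) - 23735 = -162365170/11661 - 23735 = -439139005/11661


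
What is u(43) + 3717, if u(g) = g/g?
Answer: 3718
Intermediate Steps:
u(g) = 1
u(43) + 3717 = 1 + 3717 = 3718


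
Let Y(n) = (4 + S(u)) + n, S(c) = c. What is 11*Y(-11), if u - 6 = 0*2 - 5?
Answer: -66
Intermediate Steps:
u = 1 (u = 6 + (0*2 - 5) = 6 + (0 - 5) = 6 - 5 = 1)
Y(n) = 5 + n (Y(n) = (4 + 1) + n = 5 + n)
11*Y(-11) = 11*(5 - 11) = 11*(-6) = -66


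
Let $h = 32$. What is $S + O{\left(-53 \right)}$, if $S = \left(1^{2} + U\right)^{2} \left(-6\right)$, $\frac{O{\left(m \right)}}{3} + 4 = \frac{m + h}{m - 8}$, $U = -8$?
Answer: $- \frac{18603}{61} \approx -304.97$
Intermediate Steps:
$O{\left(m \right)} = -12 + \frac{3 \left(32 + m\right)}{-8 + m}$ ($O{\left(m \right)} = -12 + 3 \frac{m + 32}{m - 8} = -12 + 3 \frac{32 + m}{-8 + m} = -12 + \frac{3 \left(32 + m\right)}{-8 + m}$)
$S = -294$ ($S = \left(1^{2} - 8\right)^{2} \left(-6\right) = \left(1 - 8\right)^{2} \left(-6\right) = \left(-7\right)^{2} \left(-6\right) = 49 \left(-6\right) = -294$)
$S + O{\left(-53 \right)} = -294 + \frac{3 \left(64 - -159\right)}{-8 - 53} = -294 + \frac{3 \left(64 + 159\right)}{-61} = -294 + 3 \left(- \frac{1}{61}\right) 223 = -294 - \frac{669}{61} = - \frac{18603}{61}$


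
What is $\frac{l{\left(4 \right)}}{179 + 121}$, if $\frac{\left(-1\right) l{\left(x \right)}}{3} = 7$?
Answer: $- \frac{7}{100} \approx -0.07$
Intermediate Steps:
$l{\left(x \right)} = -21$ ($l{\left(x \right)} = \left(-3\right) 7 = -21$)
$\frac{l{\left(4 \right)}}{179 + 121} = \frac{1}{179 + 121} \left(-21\right) = \frac{1}{300} \left(-21\right) = - \frac{7}{100}$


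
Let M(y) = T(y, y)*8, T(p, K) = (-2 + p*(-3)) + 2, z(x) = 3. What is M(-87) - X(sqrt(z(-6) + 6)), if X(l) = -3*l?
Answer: 2097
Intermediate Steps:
T(p, K) = -3*p (T(p, K) = (-2 - 3*p) + 2 = -3*p)
M(y) = -24*y (M(y) = -3*y*8 = -24*y)
M(-87) - X(sqrt(z(-6) + 6)) = -24*(-87) - (-3)*sqrt(3 + 6) = 2088 - (-3)*sqrt(9) = 2088 - (-3)*3 = 2088 - 1*(-9) = 2088 + 9 = 2097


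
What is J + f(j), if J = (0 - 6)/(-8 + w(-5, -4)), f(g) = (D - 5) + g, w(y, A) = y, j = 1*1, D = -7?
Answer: -137/13 ≈ -10.538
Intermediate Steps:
j = 1
f(g) = -12 + g (f(g) = (-7 - 5) + g = -12 + g)
J = 6/13 (J = (0 - 6)/(-8 - 5) = -6/(-13) = -6*(-1/13) = 6/13 ≈ 0.46154)
J + f(j) = 6/13 + (-12 + 1) = 6/13 - 11 = -137/13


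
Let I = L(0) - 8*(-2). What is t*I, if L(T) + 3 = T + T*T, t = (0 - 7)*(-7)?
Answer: 637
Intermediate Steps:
t = 49 (t = -7*(-7) = 49)
L(T) = -3 + T + T² (L(T) = -3 + (T + T*T) = -3 + (T + T²) = -3 + T + T²)
I = 13 (I = (-3 + 0 + 0²) - 8*(-2) = (-3 + 0 + 0) + 16 = -3 + 16 = 13)
t*I = 49*13 = 637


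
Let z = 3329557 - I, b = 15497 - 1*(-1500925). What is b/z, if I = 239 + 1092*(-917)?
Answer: 758211/2165341 ≈ 0.35016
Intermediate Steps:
b = 1516422 (b = 15497 + 1500925 = 1516422)
I = -1001125 (I = 239 - 1001364 = -1001125)
z = 4330682 (z = 3329557 - 1*(-1001125) = 3329557 + 1001125 = 4330682)
b/z = 1516422/4330682 = 1516422*(1/4330682) = 758211/2165341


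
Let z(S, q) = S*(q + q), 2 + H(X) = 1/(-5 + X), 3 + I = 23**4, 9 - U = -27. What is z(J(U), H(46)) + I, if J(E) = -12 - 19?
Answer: 11478380/41 ≈ 2.7996e+5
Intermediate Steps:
U = 36 (U = 9 - 1*(-27) = 9 + 27 = 36)
I = 279838 (I = -3 + 23**4 = -3 + 279841 = 279838)
J(E) = -31
H(X) = -2 + 1/(-5 + X)
z(S, q) = 2*S*q (z(S, q) = S*(2*q) = 2*S*q)
z(J(U), H(46)) + I = 2*(-31)*((11 - 2*46)/(-5 + 46)) + 279838 = 2*(-31)*((11 - 92)/41) + 279838 = 2*(-31)*((1/41)*(-81)) + 279838 = 2*(-31)*(-81/41) + 279838 = 5022/41 + 279838 = 11478380/41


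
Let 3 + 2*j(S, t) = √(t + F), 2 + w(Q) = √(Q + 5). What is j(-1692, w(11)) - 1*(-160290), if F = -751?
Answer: 320577/2 + I*√749/2 ≈ 1.6029e+5 + 13.684*I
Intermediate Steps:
w(Q) = -2 + √(5 + Q) (w(Q) = -2 + √(Q + 5) = -2 + √(5 + Q))
j(S, t) = -3/2 + √(-751 + t)/2 (j(S, t) = -3/2 + √(t - 751)/2 = -3/2 + √(-751 + t)/2)
j(-1692, w(11)) - 1*(-160290) = (-3/2 + √(-751 + (-2 + √(5 + 11)))/2) - 1*(-160290) = (-3/2 + √(-751 + (-2 + √16))/2) + 160290 = (-3/2 + √(-751 + (-2 + 4))/2) + 160290 = (-3/2 + √(-751 + 2)/2) + 160290 = (-3/2 + √(-749)/2) + 160290 = (-3/2 + (I*√749)/2) + 160290 = (-3/2 + I*√749/2) + 160290 = 320577/2 + I*√749/2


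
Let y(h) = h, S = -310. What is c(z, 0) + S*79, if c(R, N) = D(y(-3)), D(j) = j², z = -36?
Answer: -24481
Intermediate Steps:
c(R, N) = 9 (c(R, N) = (-3)² = 9)
c(z, 0) + S*79 = 9 - 310*79 = 9 - 24490 = -24481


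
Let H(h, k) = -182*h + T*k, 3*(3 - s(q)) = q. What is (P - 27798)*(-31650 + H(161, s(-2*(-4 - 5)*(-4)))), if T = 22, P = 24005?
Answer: 228937894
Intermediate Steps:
s(q) = 3 - q/3
H(h, k) = -182*h + 22*k
(P - 27798)*(-31650 + H(161, s(-2*(-4 - 5)*(-4)))) = (24005 - 27798)*(-31650 + (-182*161 + 22*(3 - (-2)*(-4 - 5)*(-4)/3))) = -3793*(-31650 + (-29302 + 22*(3 - (-2)*(-9*(-4))/3))) = -3793*(-31650 + (-29302 + 22*(3 - (-2)*36/3))) = -3793*(-31650 + (-29302 + 22*(3 - 1/3*(-72)))) = -3793*(-31650 + (-29302 + 22*(3 + 24))) = -3793*(-31650 + (-29302 + 22*27)) = -3793*(-31650 + (-29302 + 594)) = -3793*(-31650 - 28708) = -3793*(-60358) = 228937894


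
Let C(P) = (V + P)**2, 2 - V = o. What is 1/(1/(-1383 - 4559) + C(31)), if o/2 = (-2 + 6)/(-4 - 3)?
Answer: 291158/339412933 ≈ 0.00085783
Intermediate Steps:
o = -8/7 (o = 2*((-2 + 6)/(-4 - 3)) = 2*(4/(-7)) = 2*(4*(-1/7)) = 2*(-4/7) = -8/7 ≈ -1.1429)
V = 22/7 (V = 2 - 1*(-8/7) = 2 + 8/7 = 22/7 ≈ 3.1429)
C(P) = (22/7 + P)**2
1/(1/(-1383 - 4559) + C(31)) = 1/(1/(-1383 - 4559) + (22 + 7*31)**2/49) = 1/(1/(-5942) + (22 + 217)**2/49) = 1/(-1/5942 + (1/49)*239**2) = 1/(-1/5942 + (1/49)*57121) = 1/(-1/5942 + 57121/49) = 1/(339412933/291158) = 291158/339412933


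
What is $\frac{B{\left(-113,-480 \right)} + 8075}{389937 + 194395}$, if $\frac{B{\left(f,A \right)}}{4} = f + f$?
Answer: $\frac{7171}{584332} \approx 0.012272$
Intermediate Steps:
$B{\left(f,A \right)} = 8 f$ ($B{\left(f,A \right)} = 4 \left(f + f\right) = 4 \cdot 2 f = 8 f$)
$\frac{B{\left(-113,-480 \right)} + 8075}{389937 + 194395} = \frac{8 \left(-113\right) + 8075}{389937 + 194395} = \frac{-904 + 8075}{584332} = 7171 \cdot \frac{1}{584332} = \frac{7171}{584332}$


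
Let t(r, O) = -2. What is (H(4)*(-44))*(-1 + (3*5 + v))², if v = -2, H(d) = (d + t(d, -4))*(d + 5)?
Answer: -114048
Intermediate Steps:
H(d) = (-2 + d)*(5 + d) (H(d) = (d - 2)*(d + 5) = (-2 + d)*(5 + d))
(H(4)*(-44))*(-1 + (3*5 + v))² = ((-10 + 4² + 3*4)*(-44))*(-1 + (3*5 - 2))² = ((-10 + 16 + 12)*(-44))*(-1 + (15 - 2))² = (18*(-44))*(-1 + 13)² = -792*12² = -792*144 = -114048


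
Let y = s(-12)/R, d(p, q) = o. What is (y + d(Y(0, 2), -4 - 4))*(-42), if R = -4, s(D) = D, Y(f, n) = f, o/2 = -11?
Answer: 798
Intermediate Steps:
o = -22 (o = 2*(-11) = -22)
d(p, q) = -22
y = 3 (y = -12/(-4) = -12*(-1/4) = 3)
(y + d(Y(0, 2), -4 - 4))*(-42) = (3 - 22)*(-42) = -19*(-42) = 798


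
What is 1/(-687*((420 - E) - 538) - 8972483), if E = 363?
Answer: -1/8642036 ≈ -1.1571e-7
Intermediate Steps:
1/(-687*((420 - E) - 538) - 8972483) = 1/(-687*((420 - 1*363) - 538) - 8972483) = 1/(-687*((420 - 363) - 538) - 8972483) = 1/(-687*(57 - 538) - 8972483) = 1/(-687*(-481) - 8972483) = 1/(330447 - 8972483) = 1/(-8642036) = -1/8642036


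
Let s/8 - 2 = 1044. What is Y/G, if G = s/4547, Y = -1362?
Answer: -3096507/4184 ≈ -740.08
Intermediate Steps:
s = 8368 (s = 16 + 8*1044 = 16 + 8352 = 8368)
G = 8368/4547 ≈ 1.8403
Y/G = -1362/8368/4547 = -1362*4547/8368 = -3096507/4184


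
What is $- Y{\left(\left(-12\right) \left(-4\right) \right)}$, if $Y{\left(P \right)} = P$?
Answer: $-48$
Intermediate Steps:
$- Y{\left(\left(-12\right) \left(-4\right) \right)} = - \left(-12\right) \left(-4\right) = \left(-1\right) 48 = -48$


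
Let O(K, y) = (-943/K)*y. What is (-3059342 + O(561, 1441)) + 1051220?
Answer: -102537755/51 ≈ -2.0105e+6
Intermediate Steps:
O(K, y) = -943*y/K
(-3059342 + O(561, 1441)) + 1051220 = (-3059342 - 943*1441/561) + 1051220 = (-3059342 - 943*1441*1/561) + 1051220 = (-3059342 - 123533/51) + 1051220 = -156149975/51 + 1051220 = -102537755/51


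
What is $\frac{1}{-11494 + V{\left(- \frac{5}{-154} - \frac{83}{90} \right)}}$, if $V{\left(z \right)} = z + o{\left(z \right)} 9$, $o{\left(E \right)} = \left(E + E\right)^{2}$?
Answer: $- \frac{1334025}{15296450749} \approx -8.7211 \cdot 10^{-5}$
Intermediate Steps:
$o{\left(E \right)} = 4 E^{2}$ ($o{\left(E \right)} = \left(2 E\right)^{2} = 4 E^{2}$)
$V{\left(z \right)} = z + 36 z^{2}$ ($V{\left(z \right)} = z + 4 z^{2} \cdot 9 = z + 36 z^{2}$)
$\frac{1}{-11494 + V{\left(- \frac{5}{-154} - \frac{83}{90} \right)}} = \frac{1}{-11494 + \left(- \frac{5}{-154} - \frac{83}{90}\right) \left(1 + 36 \left(- \frac{5}{-154} - \frac{83}{90}\right)\right)} = \frac{1}{-11494 + \left(\left(-5\right) \left(- \frac{1}{154}\right) - \frac{83}{90}\right) \left(1 + 36 \left(\left(-5\right) \left(- \frac{1}{154}\right) - \frac{83}{90}\right)\right)} = \frac{1}{-11494 + \left(\frac{5}{154} - \frac{83}{90}\right) \left(1 + 36 \left(\frac{5}{154} - \frac{83}{90}\right)\right)} = \frac{1}{-11494 - \frac{3083 \left(1 + 36 \left(- \frac{3083}{3465}\right)\right)}{3465}} = \frac{1}{-11494 - \frac{3083 \left(1 - \frac{12332}{385}\right)}{3465}} = \frac{1}{-11494 - - \frac{36832601}{1334025}} = \frac{1}{-11494 + \frac{36832601}{1334025}} = \frac{1}{- \frac{15296450749}{1334025}} = - \frac{1334025}{15296450749}$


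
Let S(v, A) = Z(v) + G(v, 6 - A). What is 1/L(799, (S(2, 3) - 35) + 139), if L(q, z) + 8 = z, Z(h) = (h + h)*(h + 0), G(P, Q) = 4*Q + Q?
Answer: 1/119 ≈ 0.0084034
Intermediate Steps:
G(P, Q) = 5*Q
Z(h) = 2*h² (Z(h) = (2*h)*h = 2*h²)
S(v, A) = 30 - 5*A + 2*v² (S(v, A) = 2*v² + 5*(6 - A) = 2*v² + (30 - 5*A) = 30 - 5*A + 2*v²)
L(q, z) = -8 + z
1/L(799, (S(2, 3) - 35) + 139) = 1/(-8 + (((30 - 5*3 + 2*2²) - 35) + 139)) = 1/(-8 + (((30 - 15 + 2*4) - 35) + 139)) = 1/(-8 + (((30 - 15 + 8) - 35) + 139)) = 1/(-8 + ((23 - 35) + 139)) = 1/(-8 + (-12 + 139)) = 1/(-8 + 127) = 1/119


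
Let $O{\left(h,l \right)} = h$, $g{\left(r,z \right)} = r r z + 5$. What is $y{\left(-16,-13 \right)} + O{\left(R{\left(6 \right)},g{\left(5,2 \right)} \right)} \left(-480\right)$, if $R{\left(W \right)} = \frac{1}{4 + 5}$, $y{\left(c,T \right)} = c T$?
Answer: $\frac{464}{3} \approx 154.67$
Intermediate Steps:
$y{\left(c,T \right)} = T c$
$R{\left(W \right)} = \frac{1}{9}$
$g{\left(r,z \right)} = 5 + z r^{2}$ ($g{\left(r,z \right)} = r^{2} z + 5 = z r^{2} + 5 = 5 + z r^{2}$)
$y{\left(-16,-13 \right)} + O{\left(R{\left(6 \right)},g{\left(5,2 \right)} \right)} \left(-480\right) = \left(-13\right) \left(-16\right) + \frac{1}{9} \left(-480\right) = 208 - \frac{160}{3} = \frac{464}{3}$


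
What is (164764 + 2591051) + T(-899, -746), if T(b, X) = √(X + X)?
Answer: 2755815 + 2*I*√373 ≈ 2.7558e+6 + 38.626*I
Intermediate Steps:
T(b, X) = √2*√X (T(b, X) = √(2*X) = √2*√X)
(164764 + 2591051) + T(-899, -746) = (164764 + 2591051) + √2*√(-746) = 2755815 + √2*(I*√746) = 2755815 + 2*I*√373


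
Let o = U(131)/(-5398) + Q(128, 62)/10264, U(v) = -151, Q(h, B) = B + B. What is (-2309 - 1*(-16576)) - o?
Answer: 49403871438/3462817 ≈ 14267.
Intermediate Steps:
Q(h, B) = 2*B
o = 138701/3462817 (o = -151/(-5398) + (2*62)/10264 = -151*(-1/5398) + 124*(1/10264) = 151/5398 + 31/2566 = 138701/3462817 ≈ 0.040054)
(-2309 - 1*(-16576)) - o = (-2309 - 1*(-16576)) - 1*138701/3462817 = (-2309 + 16576) - 138701/3462817 = 14267 - 138701/3462817 = 49403871438/3462817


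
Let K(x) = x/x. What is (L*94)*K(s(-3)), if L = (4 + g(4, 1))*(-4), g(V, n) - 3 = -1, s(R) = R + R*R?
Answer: -2256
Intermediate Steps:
s(R) = R + R**2
g(V, n) = 2 (g(V, n) = 3 - 1 = 2)
K(x) = 1
L = -24 (L = (4 + 2)*(-4) = 6*(-4) = -24)
(L*94)*K(s(-3)) = -24*94*1 = -2256*1 = -2256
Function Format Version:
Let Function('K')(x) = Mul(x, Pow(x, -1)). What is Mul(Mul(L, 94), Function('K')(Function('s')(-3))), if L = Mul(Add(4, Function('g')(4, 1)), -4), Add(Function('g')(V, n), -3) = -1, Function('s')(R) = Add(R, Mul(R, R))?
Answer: -2256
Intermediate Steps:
Function('s')(R) = Add(R, Pow(R, 2))
Function('g')(V, n) = 2 (Function('g')(V, n) = Add(3, -1) = 2)
Function('K')(x) = 1
L = -24 (L = Mul(Add(4, 2), -4) = Mul(6, -4) = -24)
Mul(Mul(L, 94), Function('K')(Function('s')(-3))) = Mul(Mul(-24, 94), 1) = Mul(-2256, 1) = -2256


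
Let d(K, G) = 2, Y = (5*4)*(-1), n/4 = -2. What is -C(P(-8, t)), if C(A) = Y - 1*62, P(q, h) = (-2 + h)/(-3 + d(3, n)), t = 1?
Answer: 82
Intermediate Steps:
n = -8 (n = 4*(-2) = -8)
Y = -20 (Y = 20*(-1) = -20)
P(q, h) = 2 - h (P(q, h) = (-2 + h)/(-3 + 2) = (-2 + h)/(-1) = (-2 + h)*(-1) = 2 - h)
C(A) = -82 (C(A) = -20 - 1*62 = -20 - 62 = -82)
-C(P(-8, t)) = -1*(-82) = 82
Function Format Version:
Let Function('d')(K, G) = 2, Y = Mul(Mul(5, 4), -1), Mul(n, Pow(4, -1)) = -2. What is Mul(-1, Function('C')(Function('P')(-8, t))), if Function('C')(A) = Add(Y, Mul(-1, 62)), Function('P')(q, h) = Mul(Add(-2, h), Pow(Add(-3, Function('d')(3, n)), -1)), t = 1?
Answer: 82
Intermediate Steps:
n = -8 (n = Mul(4, -2) = -8)
Y = -20 (Y = Mul(20, -1) = -20)
Function('P')(q, h) = Add(2, Mul(-1, h)) (Function('P')(q, h) = Mul(Add(-2, h), Pow(Add(-3, 2), -1)) = Mul(Add(-2, h), Pow(-1, -1)) = Mul(Add(-2, h), -1) = Add(2, Mul(-1, h)))
Function('C')(A) = -82 (Function('C')(A) = Add(-20, Mul(-1, 62)) = Add(-20, -62) = -82)
Mul(-1, Function('C')(Function('P')(-8, t))) = Mul(-1, -82) = 82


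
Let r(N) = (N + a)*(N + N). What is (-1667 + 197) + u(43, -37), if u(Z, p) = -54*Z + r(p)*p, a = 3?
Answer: -96884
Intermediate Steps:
r(N) = 2*N*(3 + N) (r(N) = (N + 3)*(N + N) = (3 + N)*(2*N) = 2*N*(3 + N))
u(Z, p) = -54*Z + 2*p**2*(3 + p) (u(Z, p) = -54*Z + (2*p*(3 + p))*p = -54*Z + 2*p**2*(3 + p))
(-1667 + 197) + u(43, -37) = (-1667 + 197) + (-54*43 + 2*(-37)**2*(3 - 37)) = -1470 + (-2322 + 2*1369*(-34)) = -1470 + (-2322 - 93092) = -1470 - 95414 = -96884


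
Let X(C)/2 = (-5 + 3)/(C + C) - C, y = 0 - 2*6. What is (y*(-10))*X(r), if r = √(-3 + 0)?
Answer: -160*I*√3 ≈ -277.13*I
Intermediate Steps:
r = I*√3 (r = √(-3) = I*√3 ≈ 1.732*I)
y = -12 (y = 0 - 12 = -12)
X(C) = -2*C - 2/C (X(C) = 2*((-5 + 3)/(C + C) - C) = 2*(-2*1/(2*C) - C) = 2*(-1/C - C) = 2*(-C - 1/C) = -2*C - 2/C)
(y*(-10))*X(r) = (-12*(-10))*(-2*I*√3 - 2*(-I*√3/3)) = 120*(-2*I*√3 - (-2)*I*√3/3) = 120*(-2*I*√3 + 2*I*√3/3) = 120*(-4*I*√3/3) = -160*I*√3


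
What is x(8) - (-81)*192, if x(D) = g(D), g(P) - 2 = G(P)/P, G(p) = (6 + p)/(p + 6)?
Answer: 124433/8 ≈ 15554.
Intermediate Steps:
G(p) = 1 (G(p) = (6 + p)/(6 + p) = 1)
g(P) = 2 + 1/P
x(D) = 2 + 1/D
x(8) - (-81)*192 = (2 + 1/8) - (-81)*192 = (2 + 1/8) - 1*(-15552) = 17/8 + 15552 = 124433/8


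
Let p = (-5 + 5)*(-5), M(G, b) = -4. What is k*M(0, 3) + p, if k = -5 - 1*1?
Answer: 24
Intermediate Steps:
p = 0 (p = 0*(-5) = 0)
k = -6 (k = -5 - 1 = -6)
k*M(0, 3) + p = -6*(-4) + 0 = 24 + 0 = 24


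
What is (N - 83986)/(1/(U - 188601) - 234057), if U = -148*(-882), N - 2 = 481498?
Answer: -11540825205/6795259853 ≈ -1.6984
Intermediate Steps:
N = 481500 (N = 2 + 481498 = 481500)
U = 130536
(N - 83986)/(1/(U - 188601) - 234057) = (481500 - 83986)/(1/(130536 - 188601) - 234057) = 397514/(1/(-58065) - 234057) = 397514/(-1/58065 - 234057) = 397514/(-13590519706/58065) = 397514*(-58065/13590519706) = -11540825205/6795259853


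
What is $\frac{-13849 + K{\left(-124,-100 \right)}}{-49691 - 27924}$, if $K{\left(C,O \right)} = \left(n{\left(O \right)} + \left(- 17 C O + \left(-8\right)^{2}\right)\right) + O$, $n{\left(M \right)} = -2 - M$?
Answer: $\frac{224587}{77615} \approx 2.8936$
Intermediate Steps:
$K{\left(C,O \right)} = 62 - 17 C O$ ($K{\left(C,O \right)} = \left(\left(-2 - O\right) + \left(- 17 C O + \left(-8\right)^{2}\right)\right) + O = \left(\left(-2 - O\right) - \left(-64 + 17 C O\right)\right) + O = \left(62 - O - 17 C O\right) + O = 62 - 17 C O$)
$\frac{-13849 + K{\left(-124,-100 \right)}}{-49691 - 27924} = \frac{-13849 + \left(62 - \left(-2108\right) \left(-100\right)\right)}{-49691 - 27924} = \frac{-13849 + \left(62 - 210800\right)}{-77615} = \left(-13849 - 210738\right) \left(- \frac{1}{77615}\right) = \left(-224587\right) \left(- \frac{1}{77615}\right) = \frac{224587}{77615}$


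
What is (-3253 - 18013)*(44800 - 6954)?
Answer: -804833036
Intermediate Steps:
(-3253 - 18013)*(44800 - 6954) = -21266*37846 = -804833036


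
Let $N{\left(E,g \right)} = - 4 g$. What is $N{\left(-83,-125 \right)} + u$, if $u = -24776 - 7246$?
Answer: $-31522$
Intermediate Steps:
$u = -32022$ ($u = -24776 - 7246 = -32022$)
$N{\left(-83,-125 \right)} + u = \left(-4\right) \left(-125\right) - 32022 = 500 - 32022 = -31522$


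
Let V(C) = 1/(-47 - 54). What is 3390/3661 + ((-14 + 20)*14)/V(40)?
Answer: -31056534/3661 ≈ -8483.1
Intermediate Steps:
V(C) = -1/101 (V(C) = 1/(-101) = -1/101)
3390/3661 + ((-14 + 20)*14)/V(40) = 3390/3661 + ((-14 + 20)*14)/(-1/101) = 3390*(1/3661) + (6*14)*(-101) = 3390/3661 + 84*(-101) = 3390/3661 - 8484 = -31056534/3661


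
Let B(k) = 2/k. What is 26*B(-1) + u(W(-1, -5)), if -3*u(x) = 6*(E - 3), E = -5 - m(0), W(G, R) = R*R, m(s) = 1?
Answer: -34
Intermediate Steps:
W(G, R) = R**2
E = -6 (E = -5 - 1*1 = -5 - 1 = -6)
u(x) = 18 (u(x) = -2*(-6 - 3) = -2*(-9) = -1/3*(-54) = 18)
26*B(-1) + u(W(-1, -5)) = 26*(2/(-1)) + 18 = 26*(2*(-1)) + 18 = 26*(-2) + 18 = -52 + 18 = -34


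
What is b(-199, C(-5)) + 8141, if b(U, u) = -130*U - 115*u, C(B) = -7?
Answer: 34816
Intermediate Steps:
b(-199, C(-5)) + 8141 = (-130*(-199) - 115*(-7)) + 8141 = (25870 + 805) + 8141 = 26675 + 8141 = 34816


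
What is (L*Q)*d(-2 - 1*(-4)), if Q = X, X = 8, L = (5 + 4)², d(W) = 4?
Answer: 2592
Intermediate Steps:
L = 81 (L = 9² = 81)
Q = 8
(L*Q)*d(-2 - 1*(-4)) = (81*8)*4 = 648*4 = 2592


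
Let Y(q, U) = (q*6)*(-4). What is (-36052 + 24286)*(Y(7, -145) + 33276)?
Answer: -389548728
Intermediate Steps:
Y(q, U) = -24*q (Y(q, U) = (6*q)*(-4) = -24*q)
(-36052 + 24286)*(Y(7, -145) + 33276) = (-36052 + 24286)*(-24*7 + 33276) = -11766*(-168 + 33276) = -11766*33108 = -389548728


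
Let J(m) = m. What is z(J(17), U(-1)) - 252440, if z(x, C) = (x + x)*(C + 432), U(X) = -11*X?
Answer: -237378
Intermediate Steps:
z(x, C) = 2*x*(432 + C) (z(x, C) = (2*x)*(432 + C) = 2*x*(432 + C))
z(J(17), U(-1)) - 252440 = 2*17*(432 - 11*(-1)) - 252440 = 2*17*(432 + 11) - 252440 = 2*17*443 - 252440 = 15062 - 252440 = -237378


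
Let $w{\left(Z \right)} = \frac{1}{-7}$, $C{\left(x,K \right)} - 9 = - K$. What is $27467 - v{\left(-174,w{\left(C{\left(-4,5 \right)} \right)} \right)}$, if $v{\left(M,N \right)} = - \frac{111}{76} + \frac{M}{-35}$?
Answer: $\frac{73052881}{2660} \approx 27464.0$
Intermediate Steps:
$C{\left(x,K \right)} = 9 - K$
$w{\left(Z \right)} = - \frac{1}{7}$
$v{\left(M,N \right)} = - \frac{111}{76} - \frac{M}{35}$ ($v{\left(M,N \right)} = \left(-111\right) \frac{1}{76} + M \left(- \frac{1}{35}\right) = - \frac{111}{76} - \frac{M}{35}$)
$27467 - v{\left(-174,w{\left(C{\left(-4,5 \right)} \right)} \right)} = 27467 - \left(- \frac{111}{76} - - \frac{174}{35}\right) = 27467 - \left(- \frac{111}{76} + \frac{174}{35}\right) = 27467 - \frac{9339}{2660} = \frac{73052881}{2660}$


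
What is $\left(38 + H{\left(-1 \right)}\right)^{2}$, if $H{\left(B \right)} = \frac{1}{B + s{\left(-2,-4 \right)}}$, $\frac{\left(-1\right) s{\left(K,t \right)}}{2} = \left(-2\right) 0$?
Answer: $1369$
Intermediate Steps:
$s{\left(K,t \right)} = 0$ ($s{\left(K,t \right)} = - 2 \left(\left(-2\right) 0\right) = \left(-2\right) 0 = 0$)
$H{\left(B \right)} = \frac{1}{B}$ ($H{\left(B \right)} = \frac{1}{B + 0} = \frac{1}{B}$)
$\left(38 + H{\left(-1 \right)}\right)^{2} = \left(38 + \frac{1}{-1}\right)^{2} = \left(38 - 1\right)^{2} = 37^{2} = 1369$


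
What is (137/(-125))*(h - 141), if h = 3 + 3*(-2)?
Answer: 19728/125 ≈ 157.82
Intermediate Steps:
h = -3 (h = 3 - 6 = -3)
(137/(-125))*(h - 141) = (137/(-125))*(-3 - 141) = (137*(-1/125))*(-144) = -137/125*(-144) = 19728/125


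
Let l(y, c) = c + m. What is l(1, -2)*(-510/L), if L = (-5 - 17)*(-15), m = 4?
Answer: -34/11 ≈ -3.0909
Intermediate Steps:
l(y, c) = 4 + c (l(y, c) = c + 4 = 4 + c)
L = 330 (L = -22*(-15) = 330)
l(1, -2)*(-510/L) = (4 - 2)*(-510/330) = 2*(-510*1/330) = 2*(-17/11) = -34/11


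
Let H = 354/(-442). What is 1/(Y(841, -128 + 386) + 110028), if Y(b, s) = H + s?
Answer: 221/24373029 ≈ 9.0674e-6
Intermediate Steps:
H = -177/221 (H = 354*(-1/442) = -177/221 ≈ -0.80091)
Y(b, s) = -177/221 + s
1/(Y(841, -128 + 386) + 110028) = 1/((-177/221 + (-128 + 386)) + 110028) = 1/((-177/221 + 258) + 110028) = 1/(56841/221 + 110028) = 1/(24373029/221) = 221/24373029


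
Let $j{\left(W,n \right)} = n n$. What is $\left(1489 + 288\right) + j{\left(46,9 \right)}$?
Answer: $1858$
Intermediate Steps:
$j{\left(W,n \right)} = n^{2}$
$\left(1489 + 288\right) + j{\left(46,9 \right)} = \left(1489 + 288\right) + 9^{2} = 1777 + 81 = 1858$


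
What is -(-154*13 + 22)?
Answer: 1980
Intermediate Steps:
-(-154*13 + 22) = -(-2002 + 22) = -1*(-1980) = 1980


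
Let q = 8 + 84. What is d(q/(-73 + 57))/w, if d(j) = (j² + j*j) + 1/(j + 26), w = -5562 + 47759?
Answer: 42881/27343656 ≈ 0.0015682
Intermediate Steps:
q = 92
w = 42197
d(j) = 1/(26 + j) + 2*j² (d(j) = (j² + j²) + 1/(26 + j) = 2*j² + 1/(26 + j) = 1/(26 + j) + 2*j²)
d(q/(-73 + 57))/w = ((1 + 2*(92/(-73 + 57))³ + 52*(92/(-73 + 57))²)/(26 + 92/(-73 + 57)))/42197 = ((1 + 2*(92/(-16))³ + 52*(92/(-16))²)/(26 + 92/(-16)))*(1/42197) = ((1 + 2*(92*(-1/16))³ + 52*(92*(-1/16))²)/(26 + 92*(-1/16)))*(1/42197) = ((1 + 2*(-23/4)³ + 52*(-23/4)²)/(26 - 23/4))*(1/42197) = ((1 + 2*(-12167/64) + 52*(529/16))/(81/4))*(1/42197) = (4*(1 - 12167/32 + 6877/4)/81)*(1/42197) = ((4/81)*(42881/32))*(1/42197) = (42881/648)*(1/42197) = 42881/27343656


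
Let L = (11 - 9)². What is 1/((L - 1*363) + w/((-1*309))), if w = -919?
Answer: -309/110012 ≈ -0.0028088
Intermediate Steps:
L = 4 (L = 2² = 4)
1/((L - 1*363) + w/((-1*309))) = 1/((4 - 1*363) - 919/((-1*309))) = 1/((4 - 363) - 919/(-309)) = 1/(-359 - 919*(-1/309)) = 1/(-359 + 919/309) = 1/(-110012/309) = -309/110012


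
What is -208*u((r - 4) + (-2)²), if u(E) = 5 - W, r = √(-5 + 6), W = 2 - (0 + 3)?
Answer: -1248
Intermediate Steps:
W = -1 (W = 2 - 1*3 = 2 - 3 = -1)
r = 1 (r = √1 = 1)
u(E) = 6 (u(E) = 5 - 1*(-1) = 5 + 1 = 6)
-208*u((r - 4) + (-2)²) = -208*6 = -1248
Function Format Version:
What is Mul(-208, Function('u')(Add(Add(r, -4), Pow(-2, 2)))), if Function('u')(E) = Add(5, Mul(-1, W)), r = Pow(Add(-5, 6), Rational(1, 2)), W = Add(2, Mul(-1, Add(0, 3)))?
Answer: -1248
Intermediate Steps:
W = -1 (W = Add(2, Mul(-1, 3)) = Add(2, -3) = -1)
r = 1 (r = Pow(1, Rational(1, 2)) = 1)
Function('u')(E) = 6 (Function('u')(E) = Add(5, Mul(-1, -1)) = Add(5, 1) = 6)
Mul(-208, Function('u')(Add(Add(r, -4), Pow(-2, 2)))) = Mul(-208, 6) = -1248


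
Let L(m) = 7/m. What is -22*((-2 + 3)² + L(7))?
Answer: -44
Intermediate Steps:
-22*((-2 + 3)² + L(7)) = -22*((-2 + 3)² + 7/7) = -22*(1² + 7*(⅐)) = -22*(1 + 1) = -22*2 = -44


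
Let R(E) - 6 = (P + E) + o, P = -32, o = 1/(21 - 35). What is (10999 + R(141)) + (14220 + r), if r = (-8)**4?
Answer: 412019/14 ≈ 29430.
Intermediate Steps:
r = 4096
o = -1/14 (o = 1/(-14) = -1/14 ≈ -0.071429)
R(E) = -365/14 + E (R(E) = 6 + ((-32 + E) - 1/14) = 6 + (-449/14 + E) = -365/14 + E)
(10999 + R(141)) + (14220 + r) = (10999 + (-365/14 + 141)) + (14220 + 4096) = (10999 + 1609/14) + 18316 = 155595/14 + 18316 = 412019/14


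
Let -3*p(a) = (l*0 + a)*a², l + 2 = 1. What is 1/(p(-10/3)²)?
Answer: 6561/1000000 ≈ 0.0065610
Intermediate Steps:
l = -1 (l = -2 + 1 = -1)
p(a) = -a³/3 (p(a) = -(-1*0 + a)*a²/3 = -(0 + a)*a²/3 = -a*a²/3 = -a³/3)
1/(p(-10/3)²) = 1/((-(-10/3)³/3)²) = 1/((-⅓*(-1000/27))²) = 1/((1000/81)²) = 1/(1000000/6561) = 6561/1000000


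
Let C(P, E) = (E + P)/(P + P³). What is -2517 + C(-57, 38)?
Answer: -24540749/9750 ≈ -2517.0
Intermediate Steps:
C(P, E) = (E + P)/(P + P³)
-2517 + C(-57, 38) = -2517 + (38 - 57)/(-57 + (-57)³) = -2517 - 19/(-57 - 185193) = -2517 - 19/(-185250) = -2517 - 1/185250*(-19) = -2517 + 1/9750 = -24540749/9750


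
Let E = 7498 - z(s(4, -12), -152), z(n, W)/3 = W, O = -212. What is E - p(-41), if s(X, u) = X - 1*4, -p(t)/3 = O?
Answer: 7318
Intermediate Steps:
p(t) = 636 (p(t) = -3*(-212) = 636)
s(X, u) = -4 + X (s(X, u) = X - 4 = -4 + X)
z(n, W) = 3*W
E = 7954 (E = 7498 - 3*(-152) = 7498 - 1*(-456) = 7498 + 456 = 7954)
E - p(-41) = 7954 - 1*636 = 7954 - 636 = 7318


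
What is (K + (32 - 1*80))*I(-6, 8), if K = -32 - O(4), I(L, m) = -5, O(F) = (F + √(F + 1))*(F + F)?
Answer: 560 + 40*√5 ≈ 649.44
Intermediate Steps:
O(F) = 2*F*(F + √(1 + F)) (O(F) = (F + √(1 + F))*(2*F) = 2*F*(F + √(1 + F)))
K = -64 - 8*√5 (K = -32 - 2*4*(4 + √(1 + 4)) = -32 - 2*4*(4 + √5) = -32 - (32 + 8*√5) = -32 + (-32 - 8*√5) = -64 - 8*√5 ≈ -81.889)
(K + (32 - 1*80))*I(-6, 8) = ((-64 - 8*√5) + (32 - 1*80))*(-5) = ((-64 - 8*√5) + (32 - 80))*(-5) = ((-64 - 8*√5) - 48)*(-5) = (-112 - 8*√5)*(-5) = 560 + 40*√5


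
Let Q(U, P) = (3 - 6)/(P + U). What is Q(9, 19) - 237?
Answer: -6639/28 ≈ -237.11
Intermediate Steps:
Q(U, P) = -3/(P + U)
Q(9, 19) - 237 = -3/(19 + 9) - 237 = -3/28 - 237 = -6639/28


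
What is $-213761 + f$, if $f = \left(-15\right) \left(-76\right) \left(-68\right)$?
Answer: $-291281$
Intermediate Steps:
$f = -77520$ ($f = 1140 \left(-68\right) = -77520$)
$-213761 + f = -213761 - 77520 = -291281$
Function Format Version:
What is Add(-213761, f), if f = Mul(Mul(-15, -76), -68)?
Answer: -291281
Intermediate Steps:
f = -77520 (f = Mul(1140, -68) = -77520)
Add(-213761, f) = Add(-213761, -77520) = -291281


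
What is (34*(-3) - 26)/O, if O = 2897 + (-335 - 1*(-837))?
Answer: -128/3399 ≈ -0.037658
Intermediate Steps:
O = 3399 (O = 2897 + (-335 + 837) = 2897 + 502 = 3399)
(34*(-3) - 26)/O = (34*(-3) - 26)/3399 = (-102 - 26)*(1/3399) = -128*1/3399 = -128/3399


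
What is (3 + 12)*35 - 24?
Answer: 501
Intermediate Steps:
(3 + 12)*35 - 24 = 15*35 - 24 = 525 - 24 = 501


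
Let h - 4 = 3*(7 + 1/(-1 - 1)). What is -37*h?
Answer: -1739/2 ≈ -869.50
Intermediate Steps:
h = 47/2 (h = 4 + 3*(7 + 1/(-1 - 1)) = 4 + 3*(7 + 1/(-2)) = 4 + 3*(7 - ½) = 4 + 3*(13/2) = 4 + 39/2 = 47/2 ≈ 23.500)
-37*h = -37*47/2 = -1739/2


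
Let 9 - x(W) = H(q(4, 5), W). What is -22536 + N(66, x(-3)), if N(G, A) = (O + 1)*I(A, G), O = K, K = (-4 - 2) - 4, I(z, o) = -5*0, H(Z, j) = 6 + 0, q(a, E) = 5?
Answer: -22536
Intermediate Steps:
H(Z, j) = 6
x(W) = 3 (x(W) = 9 - 1*6 = 9 - 6 = 3)
I(z, o) = 0
K = -10 (K = -6 - 4 = -10)
O = -10
N(G, A) = 0 (N(G, A) = (-10 + 1)*0 = -9*0 = 0)
-22536 + N(66, x(-3)) = -22536 + 0 = -22536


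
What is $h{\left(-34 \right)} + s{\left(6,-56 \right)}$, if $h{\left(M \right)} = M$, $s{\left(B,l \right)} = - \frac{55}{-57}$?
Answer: $- \frac{1883}{57} \approx -33.035$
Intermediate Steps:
$s{\left(B,l \right)} = \frac{55}{57}$ ($s{\left(B,l \right)} = \left(-55\right) \left(- \frac{1}{57}\right) = \frac{55}{57}$)
$h{\left(-34 \right)} + s{\left(6,-56 \right)} = -34 + \frac{55}{57} = - \frac{1883}{57}$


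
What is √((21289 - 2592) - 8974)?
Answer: √9723 ≈ 98.605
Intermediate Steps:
√((21289 - 2592) - 8974) = √(18697 - 8974) = √9723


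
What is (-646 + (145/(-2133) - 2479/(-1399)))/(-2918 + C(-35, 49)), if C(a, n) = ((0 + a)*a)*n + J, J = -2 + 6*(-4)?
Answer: -1922622430/170333528427 ≈ -0.011287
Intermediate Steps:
J = -26 (J = -2 - 24 = -26)
C(a, n) = -26 + n*a² (C(a, n) = ((0 + a)*a)*n - 26 = (a*a)*n - 26 = a²*n - 26 = n*a² - 26 = -26 + n*a²)
(-646 + (145/(-2133) - 2479/(-1399)))/(-2918 + C(-35, 49)) = (-646 + (145/(-2133) - 2479/(-1399)))/(-2918 + (-26 + 49*(-35)²)) = (-646 + (145*(-1/2133) - 2479*(-1/1399)))/(-2918 + (-26 + 49*1225)) = (-646 + (-145/2133 + 2479/1399))/(-2918 + (-26 + 60025)) = (-646 + 5084852/2984067)/(-2918 + 59999) = -1922622430/2984067/57081 = -1922622430/2984067*1/57081 = -1922622430/170333528427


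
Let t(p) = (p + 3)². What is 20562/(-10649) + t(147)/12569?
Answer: -819186/5819447 ≈ -0.14077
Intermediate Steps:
t(p) = (3 + p)²
20562/(-10649) + t(147)/12569 = 20562/(-10649) + (3 + 147)²/12569 = 20562*(-1/10649) + 150²*(1/12569) = -894/463 + 22500*(1/12569) = -894/463 + 22500/12569 = -819186/5819447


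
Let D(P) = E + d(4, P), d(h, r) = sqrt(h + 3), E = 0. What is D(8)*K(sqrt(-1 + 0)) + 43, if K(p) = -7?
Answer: 43 - 7*sqrt(7) ≈ 24.480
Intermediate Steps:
d(h, r) = sqrt(3 + h)
D(P) = sqrt(7) (D(P) = 0 + sqrt(3 + 4) = 0 + sqrt(7) = sqrt(7))
D(8)*K(sqrt(-1 + 0)) + 43 = sqrt(7)*(-7) + 43 = -7*sqrt(7) + 43 = 43 - 7*sqrt(7)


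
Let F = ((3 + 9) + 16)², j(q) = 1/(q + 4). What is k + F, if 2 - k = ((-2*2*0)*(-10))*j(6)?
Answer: 786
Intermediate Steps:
j(q) = 1/(4 + q)
k = 2 (k = 2 - (-2*2*0)*(-10)/(4 + 6) = 2 - -4*0*(-10)/10 = 2 - 0*(-10)/10 = 2 - 0/10 = 2 - 1*0 = 2 + 0 = 2)
F = 784 (F = (12 + 16)² = 28² = 784)
k + F = 2 + 784 = 786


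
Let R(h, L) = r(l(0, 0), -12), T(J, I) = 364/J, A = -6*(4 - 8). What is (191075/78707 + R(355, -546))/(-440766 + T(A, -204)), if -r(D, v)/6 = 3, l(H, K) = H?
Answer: 7353906/208141055035 ≈ 3.5331e-5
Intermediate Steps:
r(D, v) = -18 (r(D, v) = -6*3 = -18)
A = 24 (A = -6*(-4) = 24)
R(h, L) = -18
(191075/78707 + R(355, -546))/(-440766 + T(A, -204)) = (191075/78707 - 18)/(-440766 + 364/24) = (191075*(1/78707) - 18)/(-440766 + 364*(1/24)) = (191075/78707 - 18)/(-440766 + 91/6) = -1225651/(78707*(-2644505/6)) = -1225651/78707*(-6/2644505) = 7353906/208141055035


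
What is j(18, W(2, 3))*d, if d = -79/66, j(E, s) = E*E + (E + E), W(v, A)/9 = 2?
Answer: -4740/11 ≈ -430.91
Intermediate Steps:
W(v, A) = 18 (W(v, A) = 9*2 = 18)
j(E, s) = E² + 2*E
d = -79/66 (d = -79*1/66 = -79/66 ≈ -1.1970)
j(18, W(2, 3))*d = (18*(2 + 18))*(-79/66) = (18*20)*(-79/66) = 360*(-79/66) = -4740/11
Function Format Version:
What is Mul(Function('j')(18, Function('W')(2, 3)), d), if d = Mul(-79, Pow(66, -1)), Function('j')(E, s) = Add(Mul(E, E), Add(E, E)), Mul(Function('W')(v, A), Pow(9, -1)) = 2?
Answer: Rational(-4740, 11) ≈ -430.91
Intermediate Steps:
Function('W')(v, A) = 18 (Function('W')(v, A) = Mul(9, 2) = 18)
Function('j')(E, s) = Add(Pow(E, 2), Mul(2, E))
d = Rational(-79, 66) (d = Mul(-79, Rational(1, 66)) = Rational(-79, 66) ≈ -1.1970)
Mul(Function('j')(18, Function('W')(2, 3)), d) = Mul(Mul(18, Add(2, 18)), Rational(-79, 66)) = Mul(Mul(18, 20), Rational(-79, 66)) = Mul(360, Rational(-79, 66)) = Rational(-4740, 11)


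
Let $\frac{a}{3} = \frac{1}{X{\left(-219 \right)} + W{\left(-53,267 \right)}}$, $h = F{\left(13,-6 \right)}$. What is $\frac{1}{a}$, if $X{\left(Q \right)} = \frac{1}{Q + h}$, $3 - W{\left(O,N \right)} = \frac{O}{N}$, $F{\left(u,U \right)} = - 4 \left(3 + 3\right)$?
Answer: $\frac{69085}{64881} \approx 1.0648$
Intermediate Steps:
$F{\left(u,U \right)} = -24$ ($F{\left(u,U \right)} = \left(-4\right) 6 = -24$)
$W{\left(O,N \right)} = 3 - \frac{O}{N}$
$h = -24$
$X{\left(Q \right)} = \frac{1}{-24 + Q}$ ($X{\left(Q \right)} = \frac{1}{Q - 24} = \frac{1}{-24 + Q}$)
$a = \frac{64881}{69085}$ ($a = \frac{3}{\frac{1}{-24 - 219} + \left(3 - - \frac{53}{267}\right)} = \frac{3}{\frac{1}{-243} + \left(3 - \left(-53\right) \frac{1}{267}\right)} = \frac{3}{- \frac{1}{243} + \left(3 + \frac{53}{267}\right)} = \frac{3}{- \frac{1}{243} + \frac{854}{267}} = \frac{3}{\frac{69085}{21627}} = 3 \cdot \frac{21627}{69085} = \frac{64881}{69085} \approx 0.93915$)
$\frac{1}{a} = \frac{1}{\frac{64881}{69085}} = \frac{69085}{64881}$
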